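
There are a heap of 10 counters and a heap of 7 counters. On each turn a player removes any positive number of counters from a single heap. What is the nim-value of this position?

13

Write each in binary and XOR column by column:
  1010  (10)
  0111  (7)
  ----
  1101  (13)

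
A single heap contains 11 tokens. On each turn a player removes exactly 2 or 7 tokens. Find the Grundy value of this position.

Compute g(0), g(1), … for moves {2, 7}:
g(0) = mex{} = 0
g(1) = mex{} = 0
g(2) = mex{0} = 1
g(3) = mex{0} = 1
g(4) = mex{1} = 0
g(5) = mex{1} = 0
g(6) = mex{0} = 1
g(7) = mex{0} = 1
g(8) = mex{0,1} = 2
g(9) = mex{1} = 0
g(10) = mex{1,2} = 0
g(11) = mex{0} = 1
So g(11) = 1.

1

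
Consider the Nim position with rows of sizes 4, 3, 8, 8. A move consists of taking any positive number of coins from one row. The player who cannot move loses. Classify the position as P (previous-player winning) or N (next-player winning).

N-position

Nim-sum: 4 ^ 3 ^ 8 ^ 8 = 7.
The nim-sum is 7 ≠ 0, so this is an N-position: the player to move can win.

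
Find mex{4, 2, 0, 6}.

1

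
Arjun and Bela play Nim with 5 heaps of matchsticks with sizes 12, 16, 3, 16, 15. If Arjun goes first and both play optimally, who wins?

In binary:
  01100  (12)
  10000  (16)
  00011  (3)
  10000  (16)
  01111  (15)
  -----
  00000  (0)
The nim-sum is 0, so this is a P-position: the player to move is in a losing position under optimal play; Arjun is about to move from it and so loses — Bela wins.

Bela wins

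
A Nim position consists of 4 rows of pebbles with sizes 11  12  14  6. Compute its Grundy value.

15

Nim-sum: 11 XOR 12 XOR 14 XOR 6 = 15.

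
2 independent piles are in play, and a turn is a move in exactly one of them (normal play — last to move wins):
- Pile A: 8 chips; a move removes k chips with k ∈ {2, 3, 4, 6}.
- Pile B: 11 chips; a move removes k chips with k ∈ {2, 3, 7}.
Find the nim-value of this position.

Build the Grundy sequence for pile A with g(k) = mex{g(k−s) : s ∈ {2, 3, 4, 6}, s ≤ k}:
g(0) = mex{} = 0
g(1) = mex{} = 0
g(2) = mex{0} = 1
g(3) = mex{0} = 1
g(4) = mex{0,1} = 2
g(5) = mex{0,1} = 2
g(6) = mex{0,1,2} = 3
g(7) = mex{0,1,2} = 3
g(8) = mex{1,2,3} = 0
So g(8) = 0.
Build the Grundy sequence for pile B with g(k) = mex{g(k−s) : s ∈ {2, 3, 7}, s ≤ k}:
g(0) = mex{} = 0
g(1) = mex{} = 0
g(2) = mex{0} = 1
g(3) = mex{0} = 1
g(4) = mex{0,1} = 2
g(5) = mex{1} = 0
g(6) = mex{1,2} = 0
g(7) = mex{0,2} = 1
g(8) = mex{0} = 1
g(9) = mex{0,1} = 2
g(10) = mex{1} = 0
g(11) = mex{1,2} = 0
So g(11) = 0.
The value of a disjunctive sum is the nim-sum of the parts.
Combined value = 0 ⊕ 0 = 0.

0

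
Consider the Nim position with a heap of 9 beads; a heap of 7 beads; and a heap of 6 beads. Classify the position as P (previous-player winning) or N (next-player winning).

Compute the nim-sum pairwise:
9 ⊕ 7 = 14
14 ⊕ 6 = 8
The nim-sum is 8 ≠ 0, so this is an N-position: the player to move can win.

N-position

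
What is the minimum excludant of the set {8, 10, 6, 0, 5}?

0 is in the set but 1 is not, so the mex is 1.

1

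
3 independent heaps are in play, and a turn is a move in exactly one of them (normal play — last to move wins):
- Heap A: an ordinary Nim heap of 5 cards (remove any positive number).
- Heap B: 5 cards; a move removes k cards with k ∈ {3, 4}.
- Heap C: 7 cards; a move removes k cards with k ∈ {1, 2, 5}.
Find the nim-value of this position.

5

Heap A is a plain Nim heap of size 5, so its Grundy value is 5.
For heap B, compute g(0), g(1), … with moves {3, 4}:
k:     0  1  2  3  4  5
g(k):  0  0  0  1  1  1
So g(5) = 1.
Grundy values for heap C (subtraction set {1, 2, 5}):
k:     0  1  2  3  4  5  6  7
g(k):  0  1  2  0  1  2  0  1
So g(7) = 1.
By the Sprague-Grundy theorem, the Grundy value of a sum of independent games is the XOR of the component values.
Combined value = 5 ⊕ 1 ⊕ 1 = 5.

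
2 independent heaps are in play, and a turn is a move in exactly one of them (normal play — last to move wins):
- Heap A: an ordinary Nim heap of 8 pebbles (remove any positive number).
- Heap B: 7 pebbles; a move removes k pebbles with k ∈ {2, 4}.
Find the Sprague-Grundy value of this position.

8

Heap A is a plain Nim heap of size 8, so its Grundy value is 8.
Build the Grundy sequence for heap B with g(k) = mex{g(k−s) : s ∈ {2, 4}, s ≤ k}:
g(0) = mex{} = 0
g(1) = mex{} = 0
g(2) = mex{0} = 1
g(3) = mex{0} = 1
g(4) = mex{0,1} = 2
g(5) = mex{0,1} = 2
g(6) = mex{1,2} = 0
g(7) = mex{1,2} = 0
So g(7) = 0.
The value of a disjunctive sum is the nim-sum of the parts.
Combined value = 8 XOR 0 = 8.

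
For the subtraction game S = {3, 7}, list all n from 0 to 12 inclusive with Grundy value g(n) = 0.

0, 1, 2, 6, 10, 11, 12

Build the Grundy sequence with g(k) = mex{g(k−s) : s ∈ {3, 7}, s ≤ k}:
k:     0  1  2  3  4  5  6  7  8  9 10 11 12
g(k):  0  0  0  1  1  1  0  2  2  1  0  0  0
The P-positions (g = 0) in 0..12 are 0, 1, 2, 6, 10, 11, 12.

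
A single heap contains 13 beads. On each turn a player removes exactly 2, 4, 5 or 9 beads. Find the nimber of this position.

3

Build the Grundy sequence with g(k) = mex{g(k−s) : s ∈ {2, 4, 5, 9}, s ≤ k}:
g(0) = mex{} = 0
g(1) = mex{} = 0
g(2) = mex{0} = 1
g(3) = mex{0} = 1
g(4) = mex{0,1} = 2
g(5) = mex{0,1} = 2
g(6) = mex{0,1,2} = 3
g(7) = mex{1,2} = 0
g(8) = mex{1,2,3} = 0
g(9) = mex{0,2} = 1
g(10) = mex{0,2,3} = 1
g(11) = mex{0,1,3} = 2
g(12) = mex{0,1} = 2
g(13) = mex{0,1,2} = 3
So g(13) = 3.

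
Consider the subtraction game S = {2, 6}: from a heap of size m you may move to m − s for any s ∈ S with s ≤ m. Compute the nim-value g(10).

1

Compute g(0), g(1), … for moves {2, 6}:
k:     0  1  2  3  4  5  6  7  8  9 10
g(k):  0  0  1  1  0  0  1  1  0  0  1
So g(10) = 1.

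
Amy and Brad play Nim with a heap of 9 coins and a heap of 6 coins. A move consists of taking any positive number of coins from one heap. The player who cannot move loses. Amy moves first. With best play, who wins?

In binary:
  1001  (9)
  0110  (6)
  ----
  1111  (15)
The nim-sum is 15 ≠ 0, so this is an N-position: the player to move can win; Amy has a winning move.

Amy wins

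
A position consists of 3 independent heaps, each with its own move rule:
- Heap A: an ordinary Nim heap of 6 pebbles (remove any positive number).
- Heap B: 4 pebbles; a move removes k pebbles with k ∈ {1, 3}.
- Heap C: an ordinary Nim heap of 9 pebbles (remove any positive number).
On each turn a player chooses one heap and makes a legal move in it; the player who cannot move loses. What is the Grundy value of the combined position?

15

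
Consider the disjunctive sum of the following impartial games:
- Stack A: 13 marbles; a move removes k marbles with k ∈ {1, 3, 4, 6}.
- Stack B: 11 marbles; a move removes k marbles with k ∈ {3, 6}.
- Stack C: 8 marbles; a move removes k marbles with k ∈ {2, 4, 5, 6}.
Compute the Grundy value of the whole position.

Build the Grundy sequence for stack A with g(k) = mex{g(k−s) : s ∈ {1, 3, 4, 6}, s ≤ k}:
k:     0  1  2  3  4  5  6  7  8  9 10 11 12 13
g(k):  0  1  0  1  2  3  2  0  1  0  1  2  3  2
So g(13) = 2.
Build the Grundy sequence for stack B with g(k) = mex{g(k−s) : s ∈ {3, 6}, s ≤ k}:
g(0) = mex{} = 0
g(1) = mex{} = 0
g(2) = mex{} = 0
g(3) = mex{0} = 1
g(4) = mex{0} = 1
g(5) = mex{0} = 1
g(6) = mex{0,1} = 2
g(7) = mex{0,1} = 2
g(8) = mex{0,1} = 2
g(9) = mex{1,2} = 0
g(10) = mex{1,2} = 0
g(11) = mex{1,2} = 0
So g(11) = 0.
Build the Grundy sequence for stack C with g(k) = mex{g(k−s) : s ∈ {2, 4, 5, 6}, s ≤ k}:
g(0) = mex{} = 0
g(1) = mex{} = 0
g(2) = mex{0} = 1
g(3) = mex{0} = 1
g(4) = mex{0,1} = 2
g(5) = mex{0,1} = 2
g(6) = mex{0,1,2} = 3
g(7) = mex{0,1,2} = 3
g(8) = mex{1,2,3} = 0
So g(8) = 0.
The value of a disjunctive sum is the nim-sum of the parts.
Combined value = 2 XOR 0 XOR 0 = 2.

2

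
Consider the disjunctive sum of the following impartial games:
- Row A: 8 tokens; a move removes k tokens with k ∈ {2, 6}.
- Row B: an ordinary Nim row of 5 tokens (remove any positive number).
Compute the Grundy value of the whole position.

For row A, compute g(0), g(1), … with moves {2, 6}:
k:     0  1  2  3  4  5  6  7  8
g(k):  0  0  1  1  0  0  1  1  0
So g(8) = 0.
Row B is a plain Nim row of size 5, so its Grundy value is 5.
By the Sprague-Grundy theorem, the Grundy value of a sum of independent games is the XOR of the component values.
Combined value = 0 ⊕ 5 = 5.

5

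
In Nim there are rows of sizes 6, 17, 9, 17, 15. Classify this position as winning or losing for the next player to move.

Losing position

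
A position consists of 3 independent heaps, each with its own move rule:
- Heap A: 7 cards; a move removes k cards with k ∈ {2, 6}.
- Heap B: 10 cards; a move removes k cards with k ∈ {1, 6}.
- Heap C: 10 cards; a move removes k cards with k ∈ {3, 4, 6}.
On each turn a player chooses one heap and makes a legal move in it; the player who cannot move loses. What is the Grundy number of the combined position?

0

For heap A, compute g(0), g(1), … with moves {2, 6}:
g(0) = mex{} = 0
g(1) = mex{} = 0
g(2) = mex{0} = 1
g(3) = mex{0} = 1
g(4) = mex{1} = 0
g(5) = mex{1} = 0
g(6) = mex{0} = 1
g(7) = mex{0} = 1
So g(7) = 1.
Grundy values for heap B (subtraction set {1, 6}):
k:     0  1  2  3  4  5  6  7  8  9 10
g(k):  0  1  0  1  0  1  2  0  1  0  1
So g(10) = 1.
Grundy values for heap C (subtraction set {3, 4, 6}):
k:     0  1  2  3  4  5  6  7  8  9 10
g(k):  0  0  0  1  1  1  2  2  2  0  0
So g(10) = 0.
By the Sprague-Grundy theorem, the Grundy value of a sum of independent games is the XOR of the component values.
Combined value = 1 XOR 1 XOR 0 = 0.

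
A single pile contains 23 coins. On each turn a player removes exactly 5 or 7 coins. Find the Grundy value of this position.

2

Grundy values for subtraction set {5, 7}:
k:     0  1  2  3  4  5  6  7  8  9 10 11 12 13 14 15 16 17 18 19 20 21 22 23
g(k):  0  0  0  0  0  1  1  1  1  1  2  2  0  0  0  0  0  1  1  1  1  1  2  2
So g(23) = 2.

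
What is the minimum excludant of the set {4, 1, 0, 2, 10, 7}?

The values 0, 1, 2 are all present; 3 is the first non-negative integer missing from the set.

3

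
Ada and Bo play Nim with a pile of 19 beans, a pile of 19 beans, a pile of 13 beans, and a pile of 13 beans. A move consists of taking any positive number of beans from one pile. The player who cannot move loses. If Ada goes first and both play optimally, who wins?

Compute the nim-sum pairwise:
19 ^ 19 = 0
0 ^ 13 = 13
13 ^ 13 = 0
The nim-sum is 0, so this is a P-position: the player to move is in a losing position under optimal play; Ada is about to move from it and so loses — Bo wins.

Bo wins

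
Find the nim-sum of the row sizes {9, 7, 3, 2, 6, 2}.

Bitwise XOR of the heap sizes:
  1001  (9)
  0111  (7)
  0011  (3)
  0010  (2)
  0110  (6)
  0010  (2)
  ----
  1011  (11)

11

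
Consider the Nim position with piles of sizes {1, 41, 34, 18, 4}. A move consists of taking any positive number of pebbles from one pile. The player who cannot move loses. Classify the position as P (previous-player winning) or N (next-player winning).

N-position

Nim-sum: 1 ⊕ 41 ⊕ 34 ⊕ 18 ⊕ 4 = 28.
The nim-sum is 28 ≠ 0, so this is an N-position: the player to move can win.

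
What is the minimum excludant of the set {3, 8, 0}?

0 is in the set but 1 is not, so the mex is 1.

1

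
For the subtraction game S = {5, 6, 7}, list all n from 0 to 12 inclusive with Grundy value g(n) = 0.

Grundy values for subtraction set {5, 6, 7}:
k:     0  1  2  3  4  5  6  7  8  9 10 11 12
g(k):  0  0  0  0  0  1  1  1  1  1  2  2  0
The P-positions (g = 0) in 0..12 are 0, 1, 2, 3, 4, 12.

0, 1, 2, 3, 4, 12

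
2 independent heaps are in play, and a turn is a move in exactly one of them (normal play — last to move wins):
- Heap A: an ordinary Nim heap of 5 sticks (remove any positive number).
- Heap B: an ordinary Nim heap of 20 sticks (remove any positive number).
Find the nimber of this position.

Heap A is a plain Nim heap of size 5, so its Grundy value is 5.
Heap B is a plain Nim heap of size 20, so its Grundy value is 20.
By the Sprague-Grundy theorem, the Grundy value of a sum of independent games is the XOR of the component values.
Combined value = 5 ⊕ 20 = 17.

17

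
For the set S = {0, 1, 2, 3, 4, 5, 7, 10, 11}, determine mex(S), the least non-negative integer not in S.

The values 0, 1, 2, 3, 4, 5 are all present; 6 is the first non-negative integer missing from the set.

6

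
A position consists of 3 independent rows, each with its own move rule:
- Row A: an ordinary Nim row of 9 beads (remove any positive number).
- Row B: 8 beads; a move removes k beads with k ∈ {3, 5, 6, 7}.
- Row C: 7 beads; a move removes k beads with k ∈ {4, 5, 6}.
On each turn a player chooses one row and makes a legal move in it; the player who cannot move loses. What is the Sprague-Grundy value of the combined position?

10

Row A is a plain Nim row of size 9, so its Grundy value is 9.
For row B, compute g(0), g(1), … with moves {3, 5, 6, 7}:
k:     0  1  2  3  4  5  6  7  8
g(k):  0  0  0  1  1  1  2  2  2
So g(8) = 2.
For row C, compute g(0), g(1), … with moves {4, 5, 6}:
g(0) = mex{} = 0
g(1) = mex{} = 0
g(2) = mex{} = 0
g(3) = mex{} = 0
g(4) = mex{0} = 1
g(5) = mex{0} = 1
g(6) = mex{0} = 1
g(7) = mex{0} = 1
So g(7) = 1.
By the Sprague-Grundy theorem, the Grundy value of a sum of independent games is the XOR of the component values.
Combined value = 9 ⊕ 2 ⊕ 1 = 10.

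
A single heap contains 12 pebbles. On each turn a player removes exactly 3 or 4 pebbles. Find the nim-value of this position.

1

Grundy values for subtraction set {3, 4}:
g(0) = mex{} = 0
g(1) = mex{} = 0
g(2) = mex{} = 0
g(3) = mex{0} = 1
g(4) = mex{0} = 1
g(5) = mex{0} = 1
g(6) = mex{0,1} = 2
g(7) = mex{1} = 0
g(8) = mex{1} = 0
g(9) = mex{1,2} = 0
g(10) = mex{0,2} = 1
g(11) = mex{0} = 1
g(12) = mex{0} = 1
So g(12) = 1.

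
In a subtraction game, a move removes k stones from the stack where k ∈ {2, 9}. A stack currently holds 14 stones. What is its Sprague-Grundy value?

1

Compute g(0), g(1), … for moves {2, 9}:
g(0) = mex{} = 0
g(1) = mex{} = 0
g(2) = mex{0} = 1
g(3) = mex{0} = 1
g(4) = mex{1} = 0
g(5) = mex{1} = 0
g(6) = mex{0} = 1
g(7) = mex{0} = 1
g(8) = mex{1} = 0
g(9) = mex{0,1} = 2
g(10) = mex{0} = 1
g(11) = mex{1,2} = 0
g(12) = mex{1} = 0
g(13) = mex{0} = 1
g(14) = mex{0} = 1
So g(14) = 1.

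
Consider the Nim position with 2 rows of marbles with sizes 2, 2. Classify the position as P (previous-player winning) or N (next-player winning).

Nim-sum: 2 ^ 2 = 0.
The nim-sum is 0, so this is a P-position: the player to move is in a losing position under optimal play.

P-position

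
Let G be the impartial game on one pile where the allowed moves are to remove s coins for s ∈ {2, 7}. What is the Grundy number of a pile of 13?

Compute g(0), g(1), … for moves {2, 7}:
k:     0  1  2  3  4  5  6  7  8  9 10 11 12 13
g(k):  0  0  1  1  0  0  1  1  2  0  0  1  1  0
So g(13) = 0.

0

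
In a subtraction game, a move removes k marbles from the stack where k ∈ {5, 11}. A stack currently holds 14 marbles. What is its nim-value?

Build the Grundy sequence with g(k) = mex{g(k−s) : s ∈ {5, 11}, s ≤ k}:
k:     0  1  2  3  4  5  6  7  8  9 10 11 12 13 14
g(k):  0  0  0  0  0  1  1  1  1  1  0  2  2  2  2
So g(14) = 2.

2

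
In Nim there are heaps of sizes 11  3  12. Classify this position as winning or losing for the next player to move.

Winning position

In binary:
  1011  (11)
  0011  (3)
  1100  (12)
  ----
  0100  (4)
The nim-sum is 4 ≠ 0, so this is an N-position: the player to move can win.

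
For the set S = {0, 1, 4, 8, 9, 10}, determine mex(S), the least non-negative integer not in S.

The values 0, 1 are all present; 2 is the first non-negative integer missing from the set.

2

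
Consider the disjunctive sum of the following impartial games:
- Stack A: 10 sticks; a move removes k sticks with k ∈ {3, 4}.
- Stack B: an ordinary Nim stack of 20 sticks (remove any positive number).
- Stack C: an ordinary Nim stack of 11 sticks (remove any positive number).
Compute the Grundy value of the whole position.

Grundy values for stack A (subtraction set {3, 4}):
g(0) = mex{} = 0
g(1) = mex{} = 0
g(2) = mex{} = 0
g(3) = mex{0} = 1
g(4) = mex{0} = 1
g(5) = mex{0} = 1
g(6) = mex{0,1} = 2
g(7) = mex{1} = 0
g(8) = mex{1} = 0
g(9) = mex{1,2} = 0
g(10) = mex{0,2} = 1
So g(10) = 1.
Stack B is a plain Nim stack of size 20, so its Grundy value is 20.
Stack C is a plain Nim stack of size 11, so its Grundy value is 11.
The value of a disjunctive sum is the nim-sum of the parts.
Combined value = 1 ⊕ 20 ⊕ 11 = 30.

30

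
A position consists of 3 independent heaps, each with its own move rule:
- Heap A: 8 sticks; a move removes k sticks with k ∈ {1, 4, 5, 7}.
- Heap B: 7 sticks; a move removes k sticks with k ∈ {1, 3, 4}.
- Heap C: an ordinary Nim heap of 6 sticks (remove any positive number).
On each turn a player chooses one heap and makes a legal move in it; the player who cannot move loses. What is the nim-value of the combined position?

6

Build the Grundy sequence for heap A with g(k) = mex{g(k−s) : s ∈ {1, 4, 5, 7}, s ≤ k}:
g(0) = mex{} = 0
g(1) = mex{0} = 1
g(2) = mex{1} = 0
g(3) = mex{0} = 1
g(4) = mex{0,1} = 2
g(5) = mex{0,1,2} = 3
g(6) = mex{0,1,3} = 2
g(7) = mex{0,1,2} = 3
g(8) = mex{1,2,3} = 0
So g(8) = 0.
For heap B, compute g(0), g(1), … with moves {1, 3, 4}:
k:     0  1  2  3  4  5  6  7
g(k):  0  1  0  1  2  3  2  0
So g(7) = 0.
Heap C is a plain Nim heap of size 6, so its Grundy value is 6.
The value of a disjunctive sum is the nim-sum of the parts.
Combined value = 0 ⊕ 0 ⊕ 6 = 6.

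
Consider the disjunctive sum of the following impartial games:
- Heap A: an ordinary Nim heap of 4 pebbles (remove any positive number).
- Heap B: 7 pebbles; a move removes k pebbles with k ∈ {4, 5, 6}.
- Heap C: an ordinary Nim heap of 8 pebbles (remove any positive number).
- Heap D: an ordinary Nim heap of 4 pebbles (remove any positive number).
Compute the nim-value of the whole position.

9

Heap A is a plain Nim heap of size 4, so its Grundy value is 4.
For heap B, compute g(0), g(1), … with moves {4, 5, 6}:
g(0) = mex{} = 0
g(1) = mex{} = 0
g(2) = mex{} = 0
g(3) = mex{} = 0
g(4) = mex{0} = 1
g(5) = mex{0} = 1
g(6) = mex{0} = 1
g(7) = mex{0} = 1
So g(7) = 1.
Heap C is a plain Nim heap of size 8, so its Grundy value is 8.
Heap D is a plain Nim heap of size 4, so its Grundy value is 4.
The value of a disjunctive sum is the nim-sum of the parts.
Combined value = 4 XOR 1 XOR 8 XOR 4 = 9.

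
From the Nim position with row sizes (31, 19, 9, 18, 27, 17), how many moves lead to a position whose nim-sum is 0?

Compute the nim-sum pairwise:
31 ^ 19 = 12
12 ^ 9 = 5
5 ^ 18 = 23
23 ^ 27 = 12
12 ^ 17 = 29
The overall nim-sum is X = 29. A row of size p has a winning move iff p XOR X < p (reduce it to p XOR X).
  31: 31 XOR 29 = 2 < 31 — winning move (to 2).
  19: 19 XOR 29 = 14 < 19 — winning move (to 14).
  9: 9 XOR 29 = 20 ≥ 9 — no move.
  18: 18 XOR 29 = 15 < 18 — winning move (to 15).
  27: 27 XOR 29 = 6 < 27 — winning move (to 6).
  17: 17 XOR 29 = 12 < 17 — winning move (to 12).
That gives 5 winning moves.

5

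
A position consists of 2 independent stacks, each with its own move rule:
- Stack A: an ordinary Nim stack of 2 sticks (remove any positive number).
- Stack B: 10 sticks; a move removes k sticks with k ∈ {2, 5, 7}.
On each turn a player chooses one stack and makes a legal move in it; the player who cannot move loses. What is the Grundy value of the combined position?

Stack A is a plain Nim stack of size 2, so its Grundy value is 2.
Grundy values for stack B (subtraction set {2, 5, 7}):
k:     0  1  2  3  4  5  6  7  8  9 10
g(k):  0  0  1  1  0  2  1  3  2  2  0
So g(10) = 0.
By the Sprague-Grundy theorem, the Grundy value of a sum of independent games is the XOR of the component values.
Combined value = 2 ⊕ 0 = 2.

2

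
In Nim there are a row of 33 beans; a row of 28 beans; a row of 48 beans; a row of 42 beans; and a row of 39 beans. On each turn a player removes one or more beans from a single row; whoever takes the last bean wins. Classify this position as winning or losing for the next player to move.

Nim-sum: 33 ⊕ 28 ⊕ 48 ⊕ 42 ⊕ 39 = 0.
The nim-sum is 0, so this is a P-position: the player to move is in a losing position under optimal play.

Losing position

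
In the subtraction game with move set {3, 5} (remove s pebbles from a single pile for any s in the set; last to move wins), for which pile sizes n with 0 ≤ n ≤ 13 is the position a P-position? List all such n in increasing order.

0, 1, 2, 8, 9, 10

Compute g(0), g(1), … for moves {3, 5}:
k:     0  1  2  3  4  5  6  7  8  9 10 11 12 13
g(k):  0  0  0  1  1  1  2  2  0  0  0  1  1  1
The P-positions (g = 0) in 0..13 are 0, 1, 2, 8, 9, 10.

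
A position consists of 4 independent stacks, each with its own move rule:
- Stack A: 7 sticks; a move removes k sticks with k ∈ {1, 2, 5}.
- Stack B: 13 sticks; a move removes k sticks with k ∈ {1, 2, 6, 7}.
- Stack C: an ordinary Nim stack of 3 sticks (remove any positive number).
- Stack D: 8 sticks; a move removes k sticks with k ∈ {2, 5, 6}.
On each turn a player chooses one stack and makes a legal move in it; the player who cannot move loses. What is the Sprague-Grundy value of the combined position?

0

Build the Grundy sequence for stack A with g(k) = mex{g(k−s) : s ∈ {1, 2, 5}, s ≤ k}:
g(0) = mex{} = 0
g(1) = mex{0} = 1
g(2) = mex{0,1} = 2
g(3) = mex{1,2} = 0
g(4) = mex{0,2} = 1
g(5) = mex{0,1} = 2
g(6) = mex{1,2} = 0
g(7) = mex{0,2} = 1
So g(7) = 1.
For stack B, compute g(0), g(1), … with moves {1, 2, 6, 7}:
g(0) = mex{} = 0
g(1) = mex{0} = 1
g(2) = mex{0,1} = 2
g(3) = mex{1,2} = 0
g(4) = mex{0,2} = 1
g(5) = mex{0,1} = 2
g(6) = mex{0,1,2} = 3
g(7) = mex{0,1,2,3} = 4
g(8) = mex{1,2,3,4} = 0
g(9) = mex{0,2,4} = 1
g(10) = mex{0,1} = 2
g(11) = mex{1,2} = 0
g(12) = mex{0,2,3} = 1
g(13) = mex{0,1,3,4} = 2
So g(13) = 2.
Stack C is a plain Nim stack of size 3, so its Grundy value is 3.
For stack D, compute g(0), g(1), … with moves {2, 5, 6}:
k:     0  1  2  3  4  5  6  7  8
g(k):  0  0  1  1  0  2  1  3  0
So g(8) = 0.
By the Sprague-Grundy theorem, the Grundy value of a sum of independent games is the XOR of the component values.
Combined value = 1 ⊕ 2 ⊕ 3 ⊕ 0 = 0.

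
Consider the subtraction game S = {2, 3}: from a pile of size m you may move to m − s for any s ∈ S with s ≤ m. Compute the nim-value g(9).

Grundy values for subtraction set {2, 3}:
k:     0  1  2  3  4  5  6  7  8  9
g(k):  0  0  1  1  2  0  0  1  1  2
So g(9) = 2.

2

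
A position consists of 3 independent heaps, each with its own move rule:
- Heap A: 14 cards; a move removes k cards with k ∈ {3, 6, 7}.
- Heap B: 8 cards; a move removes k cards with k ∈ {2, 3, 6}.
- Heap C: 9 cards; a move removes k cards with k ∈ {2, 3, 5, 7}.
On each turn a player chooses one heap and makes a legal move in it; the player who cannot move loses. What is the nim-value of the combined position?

3

Grundy values for heap A (subtraction set {3, 6, 7}):
g(0) = mex{} = 0
g(1) = mex{} = 0
g(2) = mex{} = 0
g(3) = mex{0} = 1
g(4) = mex{0} = 1
g(5) = mex{0} = 1
g(6) = mex{0,1} = 2
g(7) = mex{0,1} = 2
g(8) = mex{0,1} = 2
g(9) = mex{0,1,2} = 3
g(10) = mex{1,2} = 0
g(11) = mex{1,2} = 0
g(12) = mex{1,2,3} = 0
g(13) = mex{0,2} = 1
g(14) = mex{0,2} = 1
So g(14) = 1.
Grundy values for heap B (subtraction set {2, 3, 6}):
g(0) = mex{} = 0
g(1) = mex{} = 0
g(2) = mex{0} = 1
g(3) = mex{0} = 1
g(4) = mex{0,1} = 2
g(5) = mex{1} = 0
g(6) = mex{0,1,2} = 3
g(7) = mex{0,2} = 1
g(8) = mex{0,1,3} = 2
So g(8) = 2.
For heap C, compute g(0), g(1), … with moves {2, 3, 5, 7}:
k:     0  1  2  3  4  5  6  7  8  9
g(k):  0  0  1  1  2  2  3  3  4  0
So g(9) = 0.
By the Sprague-Grundy theorem, the Grundy value of a sum of independent games is the XOR of the component values.
Combined value = 1 ⊕ 2 ⊕ 0 = 3.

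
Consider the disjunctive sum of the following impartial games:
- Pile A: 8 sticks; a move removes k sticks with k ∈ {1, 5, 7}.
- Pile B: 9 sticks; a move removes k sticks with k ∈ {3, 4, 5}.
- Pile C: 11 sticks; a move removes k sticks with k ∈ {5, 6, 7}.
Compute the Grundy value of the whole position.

2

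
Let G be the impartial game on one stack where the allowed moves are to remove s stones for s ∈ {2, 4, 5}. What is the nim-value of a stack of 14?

0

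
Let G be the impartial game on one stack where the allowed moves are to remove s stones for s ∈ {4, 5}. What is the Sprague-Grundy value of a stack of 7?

Build the Grundy sequence with g(k) = mex{g(k−s) : s ∈ {4, 5}, s ≤ k}:
g(0) = mex{} = 0
g(1) = mex{} = 0
g(2) = mex{} = 0
g(3) = mex{} = 0
g(4) = mex{0} = 1
g(5) = mex{0} = 1
g(6) = mex{0} = 1
g(7) = mex{0} = 1
So g(7) = 1.

1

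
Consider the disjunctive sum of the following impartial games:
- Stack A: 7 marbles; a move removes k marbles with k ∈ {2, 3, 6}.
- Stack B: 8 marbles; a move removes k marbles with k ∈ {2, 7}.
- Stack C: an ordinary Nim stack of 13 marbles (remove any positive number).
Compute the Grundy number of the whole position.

14

Grundy values for stack A (subtraction set {2, 3, 6}):
g(0) = mex{} = 0
g(1) = mex{} = 0
g(2) = mex{0} = 1
g(3) = mex{0} = 1
g(4) = mex{0,1} = 2
g(5) = mex{1} = 0
g(6) = mex{0,1,2} = 3
g(7) = mex{0,2} = 1
So g(7) = 1.
Build the Grundy sequence for stack B with g(k) = mex{g(k−s) : s ∈ {2, 7}, s ≤ k}:
k:     0  1  2  3  4  5  6  7  8
g(k):  0  0  1  1  0  0  1  1  2
So g(8) = 2.
Stack C is a plain Nim stack of size 13, so its Grundy value is 13.
The value of a disjunctive sum is the nim-sum of the parts.
Combined value = 1 ⊕ 2 ⊕ 13 = 14.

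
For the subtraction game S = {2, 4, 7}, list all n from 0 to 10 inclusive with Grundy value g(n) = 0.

0, 1, 6, 9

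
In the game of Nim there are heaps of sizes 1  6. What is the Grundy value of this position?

7

Compute the nim-sum pairwise:
1 ^ 6 = 7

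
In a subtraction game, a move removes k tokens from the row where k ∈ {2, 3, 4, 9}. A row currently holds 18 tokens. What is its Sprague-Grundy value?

0

Grundy values for subtraction set {2, 3, 4, 9}:
k:     0  1  2  3  4  5  6  7  8  9 10 11 12 13 14 15 16 17 18
g(k):  0  0  1  1  2  2  0  0  1  1  2  2  0  0  1  1  2  2  0
So g(18) = 0.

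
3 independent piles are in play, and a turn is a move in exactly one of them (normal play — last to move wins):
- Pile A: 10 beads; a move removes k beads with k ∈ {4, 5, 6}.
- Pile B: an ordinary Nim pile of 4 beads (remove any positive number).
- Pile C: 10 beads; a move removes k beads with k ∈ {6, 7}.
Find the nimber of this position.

Grundy values for pile A (subtraction set {4, 5, 6}):
g(0) = mex{} = 0
g(1) = mex{} = 0
g(2) = mex{} = 0
g(3) = mex{} = 0
g(4) = mex{0} = 1
g(5) = mex{0} = 1
g(6) = mex{0} = 1
g(7) = mex{0} = 1
g(8) = mex{0,1} = 2
g(9) = mex{0,1} = 2
g(10) = mex{1} = 0
So g(10) = 0.
Pile B is a plain Nim pile of size 4, so its Grundy value is 4.
Grundy values for pile C (subtraction set {6, 7}):
g(0) = mex{} = 0
g(1) = mex{} = 0
g(2) = mex{} = 0
g(3) = mex{} = 0
g(4) = mex{} = 0
g(5) = mex{} = 0
g(6) = mex{0} = 1
g(7) = mex{0} = 1
g(8) = mex{0} = 1
g(9) = mex{0} = 1
g(10) = mex{0} = 1
So g(10) = 1.
By the Sprague-Grundy theorem, the Grundy value of a sum of independent games is the XOR of the component values.
Combined value = 0 ⊕ 4 ⊕ 1 = 5.

5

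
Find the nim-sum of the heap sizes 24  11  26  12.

5

Bitwise XOR of the heap sizes:
  11000  (24)
  01011  (11)
  11010  (26)
  01100  (12)
  -----
  00101  (5)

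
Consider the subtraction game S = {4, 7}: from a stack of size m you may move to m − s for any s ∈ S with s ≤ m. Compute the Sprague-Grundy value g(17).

1

Build the Grundy sequence with g(k) = mex{g(k−s) : s ∈ {4, 7}, s ≤ k}:
k:     0  1  2  3  4  5  6  7  8  9 10 11 12 13 14 15 16 17
g(k):  0  0  0  0  1  1  1  1  2  2  2  0  0  0  0  1  1  1
So g(17) = 1.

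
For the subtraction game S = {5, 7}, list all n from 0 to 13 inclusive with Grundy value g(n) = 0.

0, 1, 2, 3, 4, 12, 13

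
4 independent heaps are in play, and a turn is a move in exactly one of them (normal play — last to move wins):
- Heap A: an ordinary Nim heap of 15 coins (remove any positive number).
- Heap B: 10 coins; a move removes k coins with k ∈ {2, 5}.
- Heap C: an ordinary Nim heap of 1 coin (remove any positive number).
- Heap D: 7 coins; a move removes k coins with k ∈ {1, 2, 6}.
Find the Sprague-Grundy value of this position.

15

Heap A is a plain Nim heap of size 15, so its Grundy value is 15.
Build the Grundy sequence for heap B with g(k) = mex{g(k−s) : s ∈ {2, 5}, s ≤ k}:
k:     0  1  2  3  4  5  6  7  8  9 10
g(k):  0  0  1  1  0  2  1  0  0  1  1
So g(10) = 1.
Heap C is a plain Nim heap of size 1, so its Grundy value is 1.
Grundy values for heap D (subtraction set {1, 2, 6}):
k:     0  1  2  3  4  5  6  7
g(k):  0  1  2  0  1  2  3  0
So g(7) = 0.
By the Sprague-Grundy theorem, the Grundy value of a sum of independent games is the XOR of the component values.
Combined value = 15 ⊕ 1 ⊕ 1 ⊕ 0 = 15.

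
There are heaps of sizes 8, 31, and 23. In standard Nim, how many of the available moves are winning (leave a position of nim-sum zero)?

Write each in binary and XOR column by column:
  01000  (8)
  11111  (31)
  10111  (23)
  -----
  00000  (0)
The nim-sum is already 0, so every move leaves a nonzero nim-sum — there are no winning moves.

0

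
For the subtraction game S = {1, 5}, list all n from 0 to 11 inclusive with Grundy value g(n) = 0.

0, 2, 4, 6, 8, 10

Compute g(0), g(1), … for moves {1, 5}:
k:     0  1  2  3  4  5  6  7  8  9 10 11
g(k):  0  1  0  1  0  1  0  1  0  1  0  1
The P-positions (g = 0) in 0..11 are 0, 2, 4, 6, 8, 10.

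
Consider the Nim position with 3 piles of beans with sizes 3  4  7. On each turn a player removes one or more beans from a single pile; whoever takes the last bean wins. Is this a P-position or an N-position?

Nim-sum: 3 ^ 4 ^ 7 = 0.
The nim-sum is 0, so this is a P-position: the player to move is in a losing position under optimal play.

P-position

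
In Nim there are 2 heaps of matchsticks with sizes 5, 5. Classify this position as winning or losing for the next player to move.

In binary:
  101  (5)
  101  (5)
  ---
  000  (0)
The nim-sum is 0, so this is a P-position: the player to move is in a losing position under optimal play.

Losing position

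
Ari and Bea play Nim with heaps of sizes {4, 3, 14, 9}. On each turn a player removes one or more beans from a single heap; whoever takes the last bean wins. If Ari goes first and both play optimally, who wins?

Bea wins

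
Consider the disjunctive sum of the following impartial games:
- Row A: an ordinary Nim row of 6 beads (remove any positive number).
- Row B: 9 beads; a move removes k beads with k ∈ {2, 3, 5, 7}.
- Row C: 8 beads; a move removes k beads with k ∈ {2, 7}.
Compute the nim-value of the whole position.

4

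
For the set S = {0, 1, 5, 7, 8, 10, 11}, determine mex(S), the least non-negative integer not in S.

2

The values 0, 1 are all present; 2 is the first non-negative integer missing from the set.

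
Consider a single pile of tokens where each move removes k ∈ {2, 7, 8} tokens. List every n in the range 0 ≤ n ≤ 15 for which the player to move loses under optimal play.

0, 1, 4, 5, 10, 14, 15

Compute g(0), g(1), … for moves {2, 7, 8}:
k:     0  1  2  3  4  5  6  7  8  9 10 11 12 13 14 15
g(k):  0  0  1  1  0  0  1  1  2  2  0  3  1  2  0  0
The P-positions (g = 0) in 0..15 are 0, 1, 4, 5, 10, 14, 15.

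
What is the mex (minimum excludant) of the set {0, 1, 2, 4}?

The values 0, 1, 2 are all present; 3 is the first non-negative integer missing from the set.

3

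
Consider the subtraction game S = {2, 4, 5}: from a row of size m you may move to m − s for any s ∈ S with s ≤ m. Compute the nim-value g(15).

0

Compute g(0), g(1), … for moves {2, 4, 5}:
k:     0  1  2  3  4  5  6  7  8  9 10 11 12 13 14 15
g(k):  0  0  1  1  2  2  3  0  0  1  1  2  2  3  0  0
So g(15) = 0.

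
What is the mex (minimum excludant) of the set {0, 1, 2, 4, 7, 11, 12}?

The values 0, 1, 2 are all present; 3 is the first non-negative integer missing from the set.

3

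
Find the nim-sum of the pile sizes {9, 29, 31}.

11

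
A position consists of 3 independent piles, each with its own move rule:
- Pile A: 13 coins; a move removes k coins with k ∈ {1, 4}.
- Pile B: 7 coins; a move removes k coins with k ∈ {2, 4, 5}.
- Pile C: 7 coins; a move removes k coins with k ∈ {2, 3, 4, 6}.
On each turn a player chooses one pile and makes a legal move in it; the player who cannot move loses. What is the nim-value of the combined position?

Build the Grundy sequence for pile A with g(k) = mex{g(k−s) : s ∈ {1, 4}, s ≤ k}:
g(0) = mex{} = 0
g(1) = mex{0} = 1
g(2) = mex{1} = 0
g(3) = mex{0} = 1
g(4) = mex{0,1} = 2
g(5) = mex{1,2} = 0
g(6) = mex{0} = 1
g(7) = mex{1} = 0
g(8) = mex{0,2} = 1
g(9) = mex{0,1} = 2
g(10) = mex{1,2} = 0
g(11) = mex{0} = 1
g(12) = mex{1} = 0
g(13) = mex{0,2} = 1
So g(13) = 1.
Build the Grundy sequence for pile B with g(k) = mex{g(k−s) : s ∈ {2, 4, 5}, s ≤ k}:
g(0) = mex{} = 0
g(1) = mex{} = 0
g(2) = mex{0} = 1
g(3) = mex{0} = 1
g(4) = mex{0,1} = 2
g(5) = mex{0,1} = 2
g(6) = mex{0,1,2} = 3
g(7) = mex{1,2} = 0
So g(7) = 0.
For pile C, compute g(0), g(1), … with moves {2, 3, 4, 6}:
g(0) = mex{} = 0
g(1) = mex{} = 0
g(2) = mex{0} = 1
g(3) = mex{0} = 1
g(4) = mex{0,1} = 2
g(5) = mex{0,1} = 2
g(6) = mex{0,1,2} = 3
g(7) = mex{0,1,2} = 3
So g(7) = 3.
By the Sprague-Grundy theorem, the Grundy value of a sum of independent games is the XOR of the component values.
Combined value = 1 ⊕ 0 ⊕ 3 = 2.

2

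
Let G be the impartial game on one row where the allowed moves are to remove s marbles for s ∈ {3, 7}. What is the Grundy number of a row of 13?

Build the Grundy sequence with g(k) = mex{g(k−s) : s ∈ {3, 7}, s ≤ k}:
g(0) = mex{} = 0
g(1) = mex{} = 0
g(2) = mex{} = 0
g(3) = mex{0} = 1
g(4) = mex{0} = 1
g(5) = mex{0} = 1
g(6) = mex{1} = 0
g(7) = mex{0,1} = 2
g(8) = mex{0,1} = 2
g(9) = mex{0} = 1
g(10) = mex{1,2} = 0
g(11) = mex{1,2} = 0
g(12) = mex{1} = 0
g(13) = mex{0} = 1
So g(13) = 1.

1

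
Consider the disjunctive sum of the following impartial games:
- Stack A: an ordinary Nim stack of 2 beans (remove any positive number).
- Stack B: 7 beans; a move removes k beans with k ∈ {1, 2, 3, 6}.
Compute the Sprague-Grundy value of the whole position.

Stack A is a plain Nim stack of size 2, so its Grundy value is 2.
Build the Grundy sequence for stack B with g(k) = mex{g(k−s) : s ∈ {1, 2, 3, 6}, s ≤ k}:
k:     0  1  2  3  4  5  6  7
g(k):  0  1  2  3  0  1  2  3
So g(7) = 3.
By the Sprague-Grundy theorem, the Grundy value of a sum of independent games is the XOR of the component values.
Combined value = 2 XOR 3 = 1.

1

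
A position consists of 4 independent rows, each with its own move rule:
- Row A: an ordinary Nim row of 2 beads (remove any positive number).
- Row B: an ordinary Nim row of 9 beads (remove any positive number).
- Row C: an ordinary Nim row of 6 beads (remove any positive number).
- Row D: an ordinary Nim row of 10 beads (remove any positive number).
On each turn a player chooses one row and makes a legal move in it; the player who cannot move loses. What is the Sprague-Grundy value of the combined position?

Row A is a plain Nim row of size 2, so its Grundy value is 2.
Row B is a plain Nim row of size 9, so its Grundy value is 9.
Row C is a plain Nim row of size 6, so its Grundy value is 6.
Row D is a plain Nim row of size 10, so its Grundy value is 10.
By the Sprague-Grundy theorem, the Grundy value of a sum of independent games is the XOR of the component values.
Combined value = 2 XOR 9 XOR 6 XOR 10 = 7.

7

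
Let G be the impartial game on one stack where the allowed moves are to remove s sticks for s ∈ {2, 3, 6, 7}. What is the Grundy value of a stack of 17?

2

Build the Grundy sequence with g(k) = mex{g(k−s) : s ∈ {2, 3, 6, 7}, s ≤ k}:
k:     0  1  2  3  4  5  6  7  8  9 10 11 12 13 14 15 16 17
g(k):  0  0  1  1  2  0  3  1  2  0  0  1  1  2  0  3  1  2
So g(17) = 2.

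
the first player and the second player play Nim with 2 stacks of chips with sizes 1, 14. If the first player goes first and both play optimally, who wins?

Nim-sum: 1 ⊕ 14 = 15.
The nim-sum is 15 ≠ 0, so this is an N-position: the player to move can win; the first player has a winning move.

the first player wins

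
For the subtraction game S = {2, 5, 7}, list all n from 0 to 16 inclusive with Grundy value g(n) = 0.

0, 1, 4, 10, 13, 14

Compute g(0), g(1), … for moves {2, 5, 7}:
k:     0  1  2  3  4  5  6  7  8  9 10 11 12 13 14 15 16
g(k):  0  0  1  1  0  2  1  3  2  2  0  3  1  0  0  1  1
The P-positions (g = 0) in 0..16 are 0, 1, 4, 10, 13, 14.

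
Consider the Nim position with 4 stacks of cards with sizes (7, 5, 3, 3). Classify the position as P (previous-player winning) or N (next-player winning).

N-position

Compute the nim-sum pairwise:
7 XOR 5 = 2
2 XOR 3 = 1
1 XOR 3 = 2
The nim-sum is 2 ≠ 0, so this is an N-position: the player to move can win.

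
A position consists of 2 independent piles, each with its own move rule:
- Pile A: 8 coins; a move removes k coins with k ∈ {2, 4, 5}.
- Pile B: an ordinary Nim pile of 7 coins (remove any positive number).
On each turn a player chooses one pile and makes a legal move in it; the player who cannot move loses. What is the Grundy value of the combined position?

7

For pile A, compute g(0), g(1), … with moves {2, 4, 5}:
k:     0  1  2  3  4  5  6  7  8
g(k):  0  0  1  1  2  2  3  0  0
So g(8) = 0.
Pile B is a plain Nim pile of size 7, so its Grundy value is 7.
The value of a disjunctive sum is the nim-sum of the parts.
Combined value = 0 XOR 7 = 7.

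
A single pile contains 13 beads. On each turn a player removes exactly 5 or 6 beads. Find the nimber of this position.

Build the Grundy sequence with g(k) = mex{g(k−s) : s ∈ {5, 6}, s ≤ k}:
k:     0  1  2  3  4  5  6  7  8  9 10 11 12 13
g(k):  0  0  0  0  0  1  1  1  1  1  2  0  0  0
So g(13) = 0.

0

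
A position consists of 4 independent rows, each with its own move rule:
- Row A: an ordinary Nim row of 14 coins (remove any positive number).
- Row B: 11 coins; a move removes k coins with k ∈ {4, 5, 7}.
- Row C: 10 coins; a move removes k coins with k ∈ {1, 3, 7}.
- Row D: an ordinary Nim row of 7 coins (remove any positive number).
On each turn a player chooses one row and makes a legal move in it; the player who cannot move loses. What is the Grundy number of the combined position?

9

Row A is a plain Nim row of size 14, so its Grundy value is 14.
Grundy values for row B (subtraction set {4, 5, 7}):
k:     0  1  2  3  4  5  6  7  8  9 10 11
g(k):  0  0  0  0  1  1  1  1  2  2  2  0
So g(11) = 0.
For row C, compute g(0), g(1), … with moves {1, 3, 7}:
g(0) = mex{} = 0
g(1) = mex{0} = 1
g(2) = mex{1} = 0
g(3) = mex{0} = 1
g(4) = mex{1} = 0
g(5) = mex{0} = 1
g(6) = mex{1} = 0
g(7) = mex{0} = 1
g(8) = mex{1} = 0
g(9) = mex{0} = 1
g(10) = mex{1} = 0
So g(10) = 0.
Row D is a plain Nim row of size 7, so its Grundy value is 7.
By the Sprague-Grundy theorem, the Grundy value of a sum of independent games is the XOR of the component values.
Combined value = 14 ⊕ 0 ⊕ 0 ⊕ 7 = 9.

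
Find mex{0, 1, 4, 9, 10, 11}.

2

The values 0, 1 are all present; 2 is the first non-negative integer missing from the set.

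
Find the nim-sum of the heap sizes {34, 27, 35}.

Compute the nim-sum pairwise:
34 ⊕ 27 = 57
57 ⊕ 35 = 26

26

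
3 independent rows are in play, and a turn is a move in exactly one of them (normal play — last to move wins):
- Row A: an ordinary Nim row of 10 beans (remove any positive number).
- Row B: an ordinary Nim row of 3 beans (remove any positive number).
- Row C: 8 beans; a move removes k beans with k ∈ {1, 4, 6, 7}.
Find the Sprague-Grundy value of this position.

Row A is a plain Nim row of size 10, so its Grundy value is 10.
Row B is a plain Nim row of size 3, so its Grundy value is 3.
Build the Grundy sequence for row C with g(k) = mex{g(k−s) : s ∈ {1, 4, 6, 7}, s ≤ k}:
g(0) = mex{} = 0
g(1) = mex{0} = 1
g(2) = mex{1} = 0
g(3) = mex{0} = 1
g(4) = mex{0,1} = 2
g(5) = mex{1,2} = 0
g(6) = mex{0} = 1
g(7) = mex{0,1} = 2
g(8) = mex{0,1,2} = 3
So g(8) = 3.
By the Sprague-Grundy theorem, the Grundy value of a sum of independent games is the XOR of the component values.
Combined value = 10 XOR 3 XOR 3 = 10.

10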